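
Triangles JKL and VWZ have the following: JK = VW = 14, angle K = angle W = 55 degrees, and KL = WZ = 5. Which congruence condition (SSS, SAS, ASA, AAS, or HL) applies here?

Consider the given information: JK = VW = 14, angle K = angle W = 55 degrees, and KL = WZ = 5
This is not ASA or AAS: ASA requires two angles and the side between them. AAS requires two angles and a non-included side.
The correct criterion is SAS. Two pairs of corresponding sides and the included angle are equal (Side-Angle-Side).

SAS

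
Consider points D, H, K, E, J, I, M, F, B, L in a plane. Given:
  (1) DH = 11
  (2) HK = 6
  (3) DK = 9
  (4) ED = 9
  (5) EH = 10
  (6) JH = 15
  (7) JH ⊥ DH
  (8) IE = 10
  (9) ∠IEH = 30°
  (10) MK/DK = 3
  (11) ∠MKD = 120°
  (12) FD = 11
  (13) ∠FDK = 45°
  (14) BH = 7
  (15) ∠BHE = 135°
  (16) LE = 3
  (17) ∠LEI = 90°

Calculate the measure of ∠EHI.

Step 1: By the law of cosines on triangle HEI: HI² = 10² + 10² − 2·10·10·cos(30°) = 26.79, so HI ≈ 5.18.
Step 2: By the inverse law of cosines on triangle EHI: cos(∠EHI) = (10² + 5.18² − 10²) / (2·10·5.18) = 26.79/103.53 = 0.2588, so ∠EHI = 75°.

Therefore, the measure of angle ∠EHI = 75°.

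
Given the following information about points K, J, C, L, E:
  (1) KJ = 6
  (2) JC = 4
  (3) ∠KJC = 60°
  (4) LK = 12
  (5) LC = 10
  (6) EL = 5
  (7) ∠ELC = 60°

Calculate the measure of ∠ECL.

Step 1: By the law of cosines on triangle CLE: CE² = 10² + 5² − 2·10·5·cos(60°) = 75, so CE = 5·√3.
Step 2: By the inverse law of cosines on triangle ECL: cos(∠ECL) = ((5·√3)² + 10² − 5²) / (2·5·√3·10) = 150/173.21 = 0.866, so ∠ECL = 30°.

Therefore, the measure of angle ∠ECL = 30°.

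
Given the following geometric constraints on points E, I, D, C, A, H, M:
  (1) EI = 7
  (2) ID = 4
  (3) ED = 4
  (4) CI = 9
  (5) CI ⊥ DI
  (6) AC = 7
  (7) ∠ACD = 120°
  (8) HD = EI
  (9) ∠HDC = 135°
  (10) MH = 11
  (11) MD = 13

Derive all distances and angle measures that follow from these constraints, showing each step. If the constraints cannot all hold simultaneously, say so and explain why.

The constraints are consistent.

From the given relations:
  HD = EI = 7

Step 1: From DI = 4, IC = 9, and ∠DIC = 90°, by the law of cosines:
  DC² = DI² + IC² - 2·DI·IC·cos(90°) = 16 + 81 - 0 = 97
  DC = √97

Step 2: From ED = 4, EI = 7, DI = 4, by the inverse law of cosines:
  cos(∠DEI) = (ED² + EI² - DI²) / (2·ED·EI)
  ∠DEI = 28.96°

Step 3: From ID = 4, IE = 7, DE = 4, by the inverse law of cosines:
  cos(∠DIE) = (ID² + IE² - DE²) / (2·ID·IE)
  ∠DIE = 28.96°

Step 4: From DE = 4, DI = 4, EI = 7, by the inverse law of cosines:
  cos(∠EDI) = (DE² + DI² - EI²) / (2·DE·DI)
  ∠EDI = 122.09°

Step 5: From DH = 7, DM = 13, HM = 11, by the inverse law of cosines:
  cos(∠HDM) = (DH² + DM² - HM²) / (2·DH·DM)
  ∠HDM = 57.79°

Step 6: From HD = 7, HM = 11, DM = 13, by the inverse law of cosines:
  cos(∠DHM) = (HD² + HM² - DM²) / (2·HD·HM)
  ∠DHM = 89.63°

Step 7: From MD = 13, MH = 11, DH = 7, by the inverse law of cosines:
  cos(∠DMH) = (MD² + MH² - DH²) / (2·MD·MH)
  ∠DMH = 32.58°

Step 8: From DC = √97, CA = 7, and ∠DCA = 120°, by the law of cosines:
  DA² = DC² + CA² - 2·DC·CA·cos(120°) = 97 + 49 + 68.94 = 214.9
  DA ≈ 14.66

Step 9: From CD = √97, DH = 7, and ∠CDH = 135°, by the law of cosines:
  CH² = CD² + DH² - 2·CD·DH·cos(135°) = 97 + 49 + 97.5 = 243.5
  CH ≈ 15.6

Step 10: From DC = √97, DI = 4, CI = 9, by the inverse law of cosines:
  cos(∠CDI) = (DC² + DI² - CI²) / (2·DC·DI)
  ∠CDI = 66.04°

Step 11: From CD = √97, CI = 9, DI = 4, by the inverse law of cosines:
  cos(∠DCI) = (CD² + CI² - DI²) / (2·CD·CI)
  ∠DCI = 23.96°

Step 12: From DA = 14.66, DC = √97, AC = 7, by the inverse law of cosines:
  cos(∠ADC) = (DA² + DC² - AC²) / (2·DA·DC)
  ∠ADC = 24.42°

Step 13: From CD = √97, CH = 15.6, DH = 7, by the inverse law of cosines:
  cos(∠DCH) = (CD² + CH² - DH²) / (2·CD·CH)
  ∠DCH = 18.49°

Step 14: From AC = 7, AD = 14.66, CD = √97, by the inverse law of cosines:
  cos(∠CAD) = (AC² + AD² - CD²) / (2·AC·AD)
  ∠CAD = 35.58°

Step 15: From HC = 15.6, HD = 7, CD = √97, by the inverse law of cosines:
  cos(∠CHD) = (HC² + HD² - CD²) / (2·HC·HD)
  ∠CHD = 26.51°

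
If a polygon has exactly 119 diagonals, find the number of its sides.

Using d = n(n - 3)/2, we solve 119 = n(n - 3)/2.
So n(n - 3) = 238.
Testing n = 17: 17 * 14 = 238 = 238. Correct.
The polygon has 17 sides.

17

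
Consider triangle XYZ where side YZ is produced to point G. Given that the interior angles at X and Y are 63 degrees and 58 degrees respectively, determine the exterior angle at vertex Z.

Exterior angle = 63 + 58 = 121 degrees (exterior angle theorem).

121 degrees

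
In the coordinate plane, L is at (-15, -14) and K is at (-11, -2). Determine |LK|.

d = sqrt((4)^2 + (12)^2) = sqrt(160) = 4*sqrt(10)

4*sqrt(10)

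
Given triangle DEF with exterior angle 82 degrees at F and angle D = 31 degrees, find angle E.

The exterior angle theorem states that an exterior angle equals the sum of the two non-adjacent interior angles.
So 82 = 31 + angle E, which gives angle E = 82 - 31 = 51 degrees.

51 degrees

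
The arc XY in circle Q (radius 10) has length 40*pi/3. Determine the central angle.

The full circumference is 2πr = 20*pi.
The arc is 40*pi/3 / 20*pi = 2/3 of the full circle.
So the central angle = 2/3 × 360° = 240°.

240°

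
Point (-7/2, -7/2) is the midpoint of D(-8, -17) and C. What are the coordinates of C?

Using the midpoint formula: M = ((x1 + x2)/2, (y1 + y2)/2)
We know M = (-7/2, -7/2) and D = (-8, -17)
For x: -7/2 = (-8 + x2)/2, so x2 = 2*-7/2 - -8 = 1
For y: -7/2 = (-17 + y2)/2, so y2 = 2*-7/2 - -17 = 10
C = (1, 10)

(1, 10)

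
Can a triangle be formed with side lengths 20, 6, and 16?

Check all three triangle inequalities:
20 + 6 = 26 > 16 ✓
20 + 16 = 36 > 6 ✓
6 + 16 = 22 > 20 ✓
All conditions hold, so these sides form a valid triangle.

Yes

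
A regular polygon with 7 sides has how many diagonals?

Total line segments between 7 vertices = C(7,2) = 21.
Subtract the 7 sides: 21 - 7 = 14 diagonals.

14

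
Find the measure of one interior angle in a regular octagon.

Each interior angle of a regular n-gon is (n - 2) * 180 / n.
For n = 8: (8 - 2) * 180 / 8 = 1080/8 = 135 degrees.

135 degrees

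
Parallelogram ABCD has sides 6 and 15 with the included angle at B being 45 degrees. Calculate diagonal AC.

Using the law of cosines:
d^2 = 6^2 + 15^2 - 2(6)(15)cos(45 degrees)
d^2 = 36 + 225 - 180*sqrt(2)/2
d^2 = 261 - 90*sqrt(2)
d = 3*sqrt(29 - 10*sqrt(2))

3*sqrt(29 - 10*sqrt(2))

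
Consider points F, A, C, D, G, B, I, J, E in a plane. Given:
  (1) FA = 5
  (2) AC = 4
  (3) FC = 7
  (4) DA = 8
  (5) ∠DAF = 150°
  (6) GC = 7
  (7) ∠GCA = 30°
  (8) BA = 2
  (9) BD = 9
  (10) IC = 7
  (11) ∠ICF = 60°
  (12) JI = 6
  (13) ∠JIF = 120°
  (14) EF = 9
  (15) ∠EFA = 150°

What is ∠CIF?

Step 1: By the law of cosines on triangle ICF: IF² = 7² + 7² − 2·7·7·cos(60°) = 49, so IF = 7.
Step 2: By the inverse law of cosines on triangle CIF: cos(∠CIF) = (7² + 7² − 7²) / (2·7·7) = 49/98 = 0.5, so ∠CIF = 60°.

Therefore, the measure of angle ∠CIF = 60°.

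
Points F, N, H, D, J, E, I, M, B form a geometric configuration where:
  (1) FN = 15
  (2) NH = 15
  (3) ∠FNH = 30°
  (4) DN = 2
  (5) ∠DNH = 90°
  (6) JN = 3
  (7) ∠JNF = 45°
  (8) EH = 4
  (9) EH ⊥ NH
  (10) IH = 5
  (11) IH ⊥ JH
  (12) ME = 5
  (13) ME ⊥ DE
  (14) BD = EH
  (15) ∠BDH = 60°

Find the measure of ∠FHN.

Step 1: By the law of cosines on triangle HNF: HF² = 15² + 15² − 2·15·15·cos(30°) = 60.29, so HF ≈ 7.76.
Step 2: By the inverse law of cosines on triangle FHN: cos(∠FHN) = (7.76² + 15² − 15²) / (2·7.76·15) = 60.29/232.94 = 0.2588, so ∠FHN = 75°.

Therefore, the measure of angle ∠FHN = 75°.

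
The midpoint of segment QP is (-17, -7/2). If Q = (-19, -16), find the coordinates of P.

Using the midpoint formula: M = ((x1 + x2)/2, (y1 + y2)/2)
We know M = (-17, -7/2) and Q = (-19, -16)
For x: -17 = (-19 + x2)/2, so x2 = 2*-17 - -19 = -15
For y: -7/2 = (-16 + y2)/2, so y2 = 2*-7/2 - -16 = 9
P = (-15, 9)

(-15, 9)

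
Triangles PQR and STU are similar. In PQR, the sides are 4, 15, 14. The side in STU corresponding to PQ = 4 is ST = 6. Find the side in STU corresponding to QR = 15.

Similar triangles have proportional sides. Setting up the proportion:
ST / PQ = TU / QR
6 / 4 = TU / 15
TU = 15 * 6 / 4 = 45/2.

45/2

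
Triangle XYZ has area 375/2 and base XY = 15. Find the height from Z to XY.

Rearranging the area formula Area = (1/2) * base * height:
height = 2 * Area / base = 2 * 375/2 / 15 = 25.

25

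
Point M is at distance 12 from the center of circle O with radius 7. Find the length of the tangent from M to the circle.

tangent = √(d² - r²) = √(12² - 7²) = √(144 - 49) = √95 = sqrt(95)

sqrt(95)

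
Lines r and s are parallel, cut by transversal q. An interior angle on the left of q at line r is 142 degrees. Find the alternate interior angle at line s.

Alternate interior angles lie on opposite sides of the transversal, between the parallel lines.
By the alternate interior angle theorem, they are equal: 142 degrees.

142 degrees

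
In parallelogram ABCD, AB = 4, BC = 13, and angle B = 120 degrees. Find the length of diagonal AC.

The diagonal of a parallelogram can be found by treating two adjacent sides and the diagonal as a triangle.
Applying the law of cosines with sides 4, 13 and included angle 120°:
d^2 = 16 + 169 - 104*cos(120°) = 237
d = sqrt(237)

sqrt(237)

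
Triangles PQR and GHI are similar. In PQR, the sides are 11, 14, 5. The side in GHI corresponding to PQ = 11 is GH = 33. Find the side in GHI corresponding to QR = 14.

Similar triangles have proportional sides. Setting up the proportion:
GH / PQ = HI / QR
33 / 11 = HI / 14
HI = 14 * 33 / 11 = 42.

42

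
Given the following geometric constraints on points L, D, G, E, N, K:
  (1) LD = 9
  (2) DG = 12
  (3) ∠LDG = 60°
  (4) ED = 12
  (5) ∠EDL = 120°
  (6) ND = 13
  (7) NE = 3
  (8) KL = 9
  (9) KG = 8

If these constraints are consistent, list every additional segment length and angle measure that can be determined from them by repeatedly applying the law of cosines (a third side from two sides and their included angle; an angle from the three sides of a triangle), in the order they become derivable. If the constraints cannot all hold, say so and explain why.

The constraints are consistent. Derivable facts, in order:
After 1 step:
- LE = 3·√37
- LG = 3·√13
- ∠DEN = 102.84°
- ∠DNE = 64.16°
- ∠EDN = 13°
After 2 steps:
- ∠DEL = 25.28°
- ∠DGL = 46.1°
- ∠DLE = 34.72°
- ∠DLG = 73.9°
- ∠GKL = 78.79°
- ∠GLK = 46.51°
- ∠KGL = 54.7°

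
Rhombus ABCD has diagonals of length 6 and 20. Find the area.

Area of a rhombus = (d1 * d2) / 2
Area = (6 * 20) / 2
Area = 120 / 2
Area = 60

60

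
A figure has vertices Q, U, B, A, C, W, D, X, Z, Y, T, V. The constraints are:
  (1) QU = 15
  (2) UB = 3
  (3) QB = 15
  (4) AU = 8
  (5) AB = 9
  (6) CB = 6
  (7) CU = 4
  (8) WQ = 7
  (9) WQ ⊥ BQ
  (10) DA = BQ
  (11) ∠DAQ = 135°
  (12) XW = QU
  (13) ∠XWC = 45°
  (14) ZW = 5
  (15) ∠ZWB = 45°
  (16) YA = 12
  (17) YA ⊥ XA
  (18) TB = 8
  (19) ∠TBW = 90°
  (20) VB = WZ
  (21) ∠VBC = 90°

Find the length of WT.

Step 1: By the law of cosines on triangle BQW: BW² = 15² + 7² − 2·15·7·cos(90°) = 274, so BW ≈ 16.55.
Step 2: By the law of cosines on triangle WBT: WT² = 16.55² + 8² − 2·16.55·8·cos(90°) = 338, so WT = 13·√2.

Therefore, the length of WT = 13·√2.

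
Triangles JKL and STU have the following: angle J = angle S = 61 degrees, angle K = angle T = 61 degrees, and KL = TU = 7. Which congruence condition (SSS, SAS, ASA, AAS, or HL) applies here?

Consider the given information: angle J = angle S = 61 degrees, angle K = angle T = 61 degrees, and KL = TU = 7
This is not SAS or HL: SAS requires two sides and the included angle between them. HL only applies to right triangles with matching hypotenuse and leg.
The correct criterion is AAS. Two pairs of corresponding angles and a non-included side are equal (Angle-Angle-Side).

AAS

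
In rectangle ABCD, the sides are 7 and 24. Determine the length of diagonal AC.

Using the Pythagorean theorem:
d² = 7² + 24² = 49 + 576 = 625
d = sqrt(625) = 25

25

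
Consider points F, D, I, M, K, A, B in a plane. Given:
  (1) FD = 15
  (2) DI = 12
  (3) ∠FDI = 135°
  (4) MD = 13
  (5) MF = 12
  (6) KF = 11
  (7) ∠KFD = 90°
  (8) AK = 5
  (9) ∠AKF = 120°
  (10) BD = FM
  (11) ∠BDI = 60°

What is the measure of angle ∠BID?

From the given relations: BD = FM = 12.
Step 1: By the law of cosines on triangle IDB: IB² = 12² + 12² − 2·12·12·cos(60°) = 144, so IB = 12.
Step 2: By the inverse law of cosines on triangle BID: cos(∠BID) = (12² + 12² − 12²) / (2·12·12) = 144/288 = 0.5, so ∠BID = 60°.

Therefore, the measure of angle ∠BID = 60°.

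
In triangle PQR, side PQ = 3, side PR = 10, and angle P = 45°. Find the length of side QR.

By the law of cosines: QR^2 = PQ^2 + PR^2 - 2*PQ*PR*cos(P)
QR^2 = 3^2 + 10^2 - 2*3*10*cos(45°)
QR^2 = 9 + 100 - 60*(sqrt(2)/2)
QR^2 = 109 - 30*sqrt(2)
QR = sqrt(109 - 30*sqrt(2))

sqrt(109 - 30*sqrt(2))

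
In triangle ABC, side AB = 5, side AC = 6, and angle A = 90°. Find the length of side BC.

The included angle is 90°, so the triangle is right-angled at A. The opposite side BC is the hypotenuse.
By the Pythagorean theorem: BC = sqrt(5^2 + 6^2) = sqrt(61) = sqrt(61).

sqrt(61)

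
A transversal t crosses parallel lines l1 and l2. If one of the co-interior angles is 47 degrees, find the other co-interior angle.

Co-interior angles (same-side interior) formed by parallel lines and a transversal are supplementary (sum to 180 degrees).
The given angle is 47 degrees.
The co-interior angle = 180 - 47 = 133 degrees.

133 degrees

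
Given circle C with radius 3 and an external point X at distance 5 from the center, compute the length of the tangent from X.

The tangent, radius, and line from the external point to the center form a right triangle.
The right angle is where the tangent meets the radius.
By the Pythagorean theorem: tangent² + 3² = 5²
tangent² = 25 - 9 = 16
tangent = 4

4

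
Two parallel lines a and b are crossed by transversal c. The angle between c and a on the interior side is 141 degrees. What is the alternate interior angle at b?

Alternate interior angles are equal: 141 degrees.

141 degrees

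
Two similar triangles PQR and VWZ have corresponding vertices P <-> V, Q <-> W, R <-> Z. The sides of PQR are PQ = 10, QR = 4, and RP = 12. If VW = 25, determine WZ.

k = 25/10 = 5/2. WZ = 5/2 * 4 = 10.

10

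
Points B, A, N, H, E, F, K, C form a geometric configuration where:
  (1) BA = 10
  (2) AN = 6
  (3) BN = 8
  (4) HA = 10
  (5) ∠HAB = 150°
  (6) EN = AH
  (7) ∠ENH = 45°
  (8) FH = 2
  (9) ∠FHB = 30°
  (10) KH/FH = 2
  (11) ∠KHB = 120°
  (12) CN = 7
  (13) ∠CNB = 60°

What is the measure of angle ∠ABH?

Step 1: By the law of cosines on triangle BAH: BH² = 10² + 10² − 2·10·10·cos(150°) = 373.21, so BH ≈ 19.32.
Step 2: By the inverse law of cosines on triangle ABH: cos(∠ABH) = (10² + 19.32² − 10²) / (2·10·19.32) = 373.21/386.37 = 0.9659, so ∠ABH = 15°.

Therefore, the measure of angle ∠ABH = 15°.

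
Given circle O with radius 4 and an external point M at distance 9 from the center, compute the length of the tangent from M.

tangent = √(d² - r²) = √(9² - 4²) = √(81 - 16) = √65 = sqrt(65)

sqrt(65)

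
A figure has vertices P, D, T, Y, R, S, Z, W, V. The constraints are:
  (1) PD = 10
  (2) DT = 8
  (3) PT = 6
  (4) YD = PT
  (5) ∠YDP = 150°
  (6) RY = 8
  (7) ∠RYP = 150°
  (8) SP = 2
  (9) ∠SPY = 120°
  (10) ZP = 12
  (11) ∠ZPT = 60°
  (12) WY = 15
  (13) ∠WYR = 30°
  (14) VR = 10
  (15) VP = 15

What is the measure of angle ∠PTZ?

Step 1: By the law of cosines on triangle TPZ: TZ² = 6² + 12² − 2·6·12·cos(60°) = 108, so TZ = 6·√3.
Step 2: By the inverse law of cosines on triangle PTZ: cos(∠PTZ) = (6² + (6·√3)² − 12²) / (2·6·6·√3) = 0/124.71 = 0, so ∠PTZ = 90°.

Therefore, the measure of angle ∠PTZ = 90°.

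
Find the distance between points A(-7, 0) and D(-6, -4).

d = sqrt((-6 - -7)^2 + (-4 - 0)^2)
d = sqrt(1^2 + -4^2)
d = sqrt(1 + 16)
d = sqrt(17)

sqrt(17)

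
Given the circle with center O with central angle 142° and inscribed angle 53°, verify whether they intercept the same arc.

By the inscribed angle theorem, the inscribed angle for a central angle of 142° should be 142° / 2 = 71°.
The given inscribed angle is 53°, which does not equal 71°.
Therefore, no, they do not correspond to the same arc.

No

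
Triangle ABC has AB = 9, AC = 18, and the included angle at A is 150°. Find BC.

By the law of cosines: BC^2 = AB^2 + AC^2 - 2*AB*AC*cos(A)
BC^2 = 9^2 + 18^2 - 2*9*18*cos(150°)
BC^2 = 81 + 324 - 324*(-sqrt(3)/2)
BC^2 = 162*sqrt(3) + 405
BC = 9*sqrt(2*sqrt(3) + 5)

9*sqrt(2*sqrt(3) + 5)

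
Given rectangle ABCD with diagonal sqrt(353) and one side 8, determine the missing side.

Using the Pythagorean theorem: d^2 = a^2 + b^2
b^2 = d^2 - a^2
b^2 = 353 - 64
b^2 = 289
b = sqrt(289) = 17

17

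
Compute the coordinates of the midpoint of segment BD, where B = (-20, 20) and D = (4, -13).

M = ((x₁ + x₂)/2, (y₁ + y₂)/2)
= ((-20 + 4)/2, (20 + -13)/2)
= (-16/2, 7/2) = (-8, 7/2)

(-8, 7/2)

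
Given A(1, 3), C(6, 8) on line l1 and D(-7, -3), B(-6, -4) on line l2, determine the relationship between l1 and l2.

Slope of line 1: m1 = (8 - 3)/(6 - 1) = 5/5 = 1
Slope of line 2: m2 = (-4 - -3)/(-6 - -7) = -1/1 = -1
m1 * m2 = -1, so perpendicular.

Perpendicular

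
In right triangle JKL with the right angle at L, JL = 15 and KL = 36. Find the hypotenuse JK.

JK = sqrt(15^2 + 36^2) = sqrt(1521) = 39

39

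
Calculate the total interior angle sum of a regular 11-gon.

The sum of interior angles of an n-sided polygon is (n - 2) * 180.
For n = 11: (11 - 2) * 180 = 9 * 180 = 1620 degrees.

1620 degrees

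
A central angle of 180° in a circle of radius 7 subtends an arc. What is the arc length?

Arc length = 2π(7)(1/2) = 7*pi

7*pi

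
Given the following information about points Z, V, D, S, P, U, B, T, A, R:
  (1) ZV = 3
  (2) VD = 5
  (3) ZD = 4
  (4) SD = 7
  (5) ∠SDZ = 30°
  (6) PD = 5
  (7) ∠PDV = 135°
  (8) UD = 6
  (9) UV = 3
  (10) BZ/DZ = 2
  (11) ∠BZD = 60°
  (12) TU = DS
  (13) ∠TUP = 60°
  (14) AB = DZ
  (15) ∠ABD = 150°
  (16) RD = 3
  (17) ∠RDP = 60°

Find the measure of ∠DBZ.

From the given relations: BZ = 2·DZ = 2·4 = 8.
Step 1: By the law of cosines on triangle BZD: BD² = 8² + 4² − 2·8·4·cos(60°) = 48, so BD = 4·√3.
Step 2: By the inverse law of cosines on triangle DBZ: cos(∠DBZ) = ((4·√3)² + 8² − 4²) / (2·4·√3·8) = 96/110.85 = 0.866, so ∠DBZ = 30°.

Therefore, the measure of angle ∠DBZ = 30°.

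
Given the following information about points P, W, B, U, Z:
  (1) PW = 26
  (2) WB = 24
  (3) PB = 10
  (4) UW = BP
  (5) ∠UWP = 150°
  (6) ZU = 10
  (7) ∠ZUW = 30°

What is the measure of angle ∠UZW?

From the given relations: UW = BP = 10.
Step 1: By the law of cosines on triangle ZUW: ZW² = 10² + 10² − 2·10·10·cos(30°) = 26.79, so ZW ≈ 5.18.
Step 2: By the inverse law of cosines on triangle UZW: cos(∠UZW) = (10² + 5.18² − 10²) / (2·10·5.18) = 26.79/103.53 = 0.2588, so ∠UZW = 75°.

Therefore, the measure of angle ∠UZW = 75°.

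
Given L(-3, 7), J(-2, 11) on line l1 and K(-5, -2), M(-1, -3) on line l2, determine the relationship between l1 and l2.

Slope of line 1: m1 = (11 - 7)/(-2 - -3) = 4/1 = 4
Slope of line 2: m2 = (-3 - -2)/(-1 - -5) = -1/4 = -1/4
Two lines are perpendicular when the product of their slopes is -1 (negative reciprocals).
m1 * m2 = (4) * (-1/4) = -1, confirming perpendicularity.

Perpendicular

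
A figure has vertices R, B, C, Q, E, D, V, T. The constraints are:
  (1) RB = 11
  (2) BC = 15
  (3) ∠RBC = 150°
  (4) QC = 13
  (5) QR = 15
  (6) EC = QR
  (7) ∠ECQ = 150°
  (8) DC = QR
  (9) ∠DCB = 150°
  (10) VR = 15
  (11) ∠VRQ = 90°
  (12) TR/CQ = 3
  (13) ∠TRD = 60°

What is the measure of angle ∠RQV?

Step 1: By the law of cosines on triangle QRV: QV² = 15² + 15² − 2·15·15·cos(90°) = 450, so QV = 15·√2.
Step 2: By the inverse law of cosines on triangle RQV: cos(∠RQV) = (15² + (15·√2)² − 15²) / (2·15·15·√2) = 450/636.4 = 0.7071, so ∠RQV = 45°.

Therefore, the measure of angle ∠RQV = 45°.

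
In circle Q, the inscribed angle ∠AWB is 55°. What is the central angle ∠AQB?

The inscribed angle theorem states that a central angle is always twice any inscribed angle that subtends the same arc.
Since the inscribed angle is 55°, the central angle = 2 × 55° = 110°.

110°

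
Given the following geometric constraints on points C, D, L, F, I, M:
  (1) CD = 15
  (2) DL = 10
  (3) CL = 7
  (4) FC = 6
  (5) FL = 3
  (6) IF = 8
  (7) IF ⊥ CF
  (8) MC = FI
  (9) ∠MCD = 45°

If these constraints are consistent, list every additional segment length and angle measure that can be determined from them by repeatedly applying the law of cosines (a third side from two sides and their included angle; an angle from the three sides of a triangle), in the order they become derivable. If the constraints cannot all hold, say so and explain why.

The constraints are consistent. Derivable facts, in order:
After 1 step:
- CI = 10
- DM ≈ 10.92
- ∠CDL = 23.07°
- ∠CFL = 96.38°
- ∠CLD = 122.88°
- ∠CLF = 58.41°
- ∠DCL = 34.05°
- ∠FCL = 25.21°
After 2 steps:
- ∠CDM = 31.19°
- ∠CIF = 36.87°
- ∠CMD = 103.81°
- ∠FCI = 53.13°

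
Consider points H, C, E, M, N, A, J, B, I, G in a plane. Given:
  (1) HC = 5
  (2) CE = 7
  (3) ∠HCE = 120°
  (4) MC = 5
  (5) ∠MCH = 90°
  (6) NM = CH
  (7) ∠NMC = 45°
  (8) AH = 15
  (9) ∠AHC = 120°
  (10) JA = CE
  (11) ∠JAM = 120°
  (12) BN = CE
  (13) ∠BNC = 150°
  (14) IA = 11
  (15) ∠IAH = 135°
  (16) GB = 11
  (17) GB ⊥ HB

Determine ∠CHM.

Step 1: By the law of cosines on triangle HCM: HM² = 5² + 5² − 2·5·5·cos(90°) = 50, so HM = 5·√2.
Step 2: By the inverse law of cosines on triangle CHM: cos(∠CHM) = (5² + (5·√2)² − 5²) / (2·5·5·√2) = 50/70.71 = 0.7071, so ∠CHM = 45°.

Therefore, the measure of angle ∠CHM = 45°.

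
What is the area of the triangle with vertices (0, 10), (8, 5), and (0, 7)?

Using the Shoelace formula for a triangle:
Area = (1/2)|x0(y1 - y2) + x1(y2 - y0) + x2(y0 - y1)|
Area = (1/2)|0(5 - 7) + 8(7 - 10) + 0(10 - 5)|
Area = (1/2)|0 + -24 + 0|
Area = (1/2)|-24|
Area = (1/2)(24)
Area = 12

12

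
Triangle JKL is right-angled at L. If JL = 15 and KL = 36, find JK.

By the Pythagorean theorem: JK^2 = JL^2 + KL^2
JK^2 = 15^2 + 36^2 = 225 + 1296 = 1521
JK = sqrt(1521) = 39

39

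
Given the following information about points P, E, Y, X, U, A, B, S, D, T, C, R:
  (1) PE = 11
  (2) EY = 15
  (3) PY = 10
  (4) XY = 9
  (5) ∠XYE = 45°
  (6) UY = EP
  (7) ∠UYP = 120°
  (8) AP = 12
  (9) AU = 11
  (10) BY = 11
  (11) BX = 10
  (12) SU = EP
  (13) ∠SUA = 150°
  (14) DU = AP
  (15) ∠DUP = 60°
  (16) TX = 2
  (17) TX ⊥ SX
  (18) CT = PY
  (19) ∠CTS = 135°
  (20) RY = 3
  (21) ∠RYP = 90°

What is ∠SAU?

From the given relations: SU = EP = 11.
Step 1: By the law of cosines on triangle AUS: AS² = 11² + 11² − 2·11·11·cos(150°) = 451.58, so AS ≈ 21.25.
Step 2: By the inverse law of cosines on triangle SAU: cos(∠SAU) = (21.25² + 11² − 11²) / (2·21.25·11) = 451.58/467.51 = 0.9659, so ∠SAU = 15°.

Therefore, the measure of angle ∠SAU = 15°.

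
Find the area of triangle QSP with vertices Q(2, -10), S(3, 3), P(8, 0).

The Shoelace formula computes the area from vertex coordinates by summing cross products.
For vertices (2,-10), (3,3), (8,0):
Signed sum = 2*3 - 3*-10 + 3*0 - 8*3 + 8*-10 - 2*0
= 36 + -24 + -80 = -68
Area = (1/2)|-68| = 34.

34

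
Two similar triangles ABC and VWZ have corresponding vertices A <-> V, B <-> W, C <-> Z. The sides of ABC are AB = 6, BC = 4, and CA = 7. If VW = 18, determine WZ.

k = 18/6 = 3. WZ = 3 * 4 = 12.

12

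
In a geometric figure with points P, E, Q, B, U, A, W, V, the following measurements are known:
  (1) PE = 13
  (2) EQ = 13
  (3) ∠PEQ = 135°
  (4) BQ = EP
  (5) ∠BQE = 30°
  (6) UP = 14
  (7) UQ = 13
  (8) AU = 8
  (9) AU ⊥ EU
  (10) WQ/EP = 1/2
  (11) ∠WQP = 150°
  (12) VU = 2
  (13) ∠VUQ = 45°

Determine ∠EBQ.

From the given relations: BQ = EP = 13.
Step 1: By the law of cosines on triangle BQE: BE² = 13² + 13² − 2·13·13·cos(30°) = 45.28, so BE ≈ 6.73.
Step 2: By the inverse law of cosines on triangle EBQ: cos(∠EBQ) = (6.73² + 13² − 13²) / (2·6.73·13) = 45.28/174.96 = 0.2588, so ∠EBQ = 75°.

Therefore, the measure of angle ∠EBQ = 75°.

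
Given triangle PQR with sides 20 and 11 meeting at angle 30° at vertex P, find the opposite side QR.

Law of cosines: QR^2 = 20^2 + 11^2 - 2(20)(11)cos(30°) = 521 - 220*sqrt(3), so QR = sqrt(521 - 220*sqrt(3)).

sqrt(521 - 220*sqrt(3))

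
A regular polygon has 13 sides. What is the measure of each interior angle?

Each interior angle of a regular n-gon is (n - 2) * 180 / n.
For n = 13: (13 - 2) * 180 / 13 = 1980/13 = 1980/13 degrees.

1980/13 degrees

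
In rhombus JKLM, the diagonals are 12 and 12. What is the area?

The diagonals of a rhombus divide it into four right triangles.
Each triangle has legs 12/ 2 = 6 and 12/2 = 6, so each has area (1/2)*6*6 = 18.
Four such triangles give total area = (d1 * d2) / 2 = 72.

72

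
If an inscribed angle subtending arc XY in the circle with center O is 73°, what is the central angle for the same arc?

The inscribed angle theorem states that a central angle is always twice any inscribed angle that subtends the same arc.
Since the inscribed angle is 73°, the central angle = 2 × 73° = 146°.

146°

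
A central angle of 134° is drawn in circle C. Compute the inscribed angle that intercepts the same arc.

By the inscribed angle theorem, the inscribed angle is half the central angle.
Inscribed angle = 134° / 2 = 67°

67°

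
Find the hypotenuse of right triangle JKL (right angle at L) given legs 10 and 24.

JK = sqrt(10^2 + 24^2) = sqrt(676) = 26

26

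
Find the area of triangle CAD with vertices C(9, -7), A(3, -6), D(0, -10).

Shoelace: Area = (1/2)|9(-6--10) + 3(-10--7) + 0(-7--6)| = (1/2)(27) = 27/2

27/2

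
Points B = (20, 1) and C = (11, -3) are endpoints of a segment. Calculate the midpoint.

M = ((x₁ + x₂)/2, (y₁ + y₂)/2)
= ((20 + 11)/2, (1 + -3)/2)
= (31/2, -2/2) = (31/2, -1)

(31/2, -1)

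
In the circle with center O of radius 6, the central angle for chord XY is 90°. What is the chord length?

Drop a perpendicular from the center to the chord, bisecting both the chord and the central angle.
Each half-chord = r sin(θ/2) = 6 sin(45°).
The full chord = 2 × 6 × sin(45°) = 6*sqrt(2).

6*sqrt(2)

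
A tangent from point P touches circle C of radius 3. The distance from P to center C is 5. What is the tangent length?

The tangent, radius, and line from the external point to the center form a right triangle.
The right angle is where the tangent meets the radius.
By the Pythagorean theorem: tangent² + 3² = 5²
tangent² = 25 - 9 = 16
tangent = 4

4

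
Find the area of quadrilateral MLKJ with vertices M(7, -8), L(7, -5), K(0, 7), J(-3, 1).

Using the Shoelace formula for a quadrilateral (vertices in order):
Area = (1/2)|sum of (x_i * y_(i+1) - x_(i+1) * y_i)|
Terms: (7*-5 - 7*-8) = 21, (7*7 - 0*-5) = 49, (0*1 - -3*7) = 21, (-3*-8 - 7*1) = 17
Sum = 108
Area = (1/2)(108) = 54

54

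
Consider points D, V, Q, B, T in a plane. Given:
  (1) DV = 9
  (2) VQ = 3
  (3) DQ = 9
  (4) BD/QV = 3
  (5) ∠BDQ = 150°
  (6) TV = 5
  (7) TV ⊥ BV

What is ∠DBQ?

From the given relations: BD = 3·QV = 3·3 = 9.
Step 1: By the law of cosines on triangle BDQ: BQ² = 9² + 9² − 2·9·9·cos(150°) = 302.3, so BQ ≈ 17.39.
Step 2: By the inverse law of cosines on triangle DBQ: cos(∠DBQ) = (9² + 17.39² − 9²) / (2·9·17.39) = 302.3/312.96 = 0.9659, so ∠DBQ = 15°.

Therefore, the measure of angle ∠DBQ = 15°.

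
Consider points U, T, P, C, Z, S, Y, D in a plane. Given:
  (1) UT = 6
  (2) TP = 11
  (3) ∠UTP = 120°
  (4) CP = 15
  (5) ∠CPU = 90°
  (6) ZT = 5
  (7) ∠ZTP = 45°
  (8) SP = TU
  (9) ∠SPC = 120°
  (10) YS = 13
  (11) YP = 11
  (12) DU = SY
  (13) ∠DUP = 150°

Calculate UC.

Step 1: By the law of cosines on triangle UTP: UP² = 6² + 11² − 2·6·11·cos(120°) = 223, so UP ≈ 14.93.
Step 2: By the law of cosines on triangle UPC: UC² = 14.93² + 15² − 2·14.93·15·cos(90°) = 448, so UC = 8·√7.

Therefore, the length of UC = 8·√7.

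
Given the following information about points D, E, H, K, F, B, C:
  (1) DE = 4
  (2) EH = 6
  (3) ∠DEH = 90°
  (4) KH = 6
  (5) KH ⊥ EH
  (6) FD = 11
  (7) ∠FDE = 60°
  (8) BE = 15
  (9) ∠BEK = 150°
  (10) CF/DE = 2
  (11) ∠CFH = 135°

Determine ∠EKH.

Step 1: By the law of cosines on triangle KHE: KE² = 6² + 6² − 2·6·6·cos(90°) = 72, so KE = 6·√2.
Step 2: By the inverse law of cosines on triangle EKH: cos(∠EKH) = ((6·√2)² + 6² − 6²) / (2·6·√2·6) = 72/101.82 = 0.7071, so ∠EKH = 45°.

Therefore, the measure of angle ∠EKH = 45°.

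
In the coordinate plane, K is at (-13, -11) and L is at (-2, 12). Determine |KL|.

d = sqrt((11)^2 + (23)^2) = sqrt(650) = 5*sqrt(26)

5*sqrt(26)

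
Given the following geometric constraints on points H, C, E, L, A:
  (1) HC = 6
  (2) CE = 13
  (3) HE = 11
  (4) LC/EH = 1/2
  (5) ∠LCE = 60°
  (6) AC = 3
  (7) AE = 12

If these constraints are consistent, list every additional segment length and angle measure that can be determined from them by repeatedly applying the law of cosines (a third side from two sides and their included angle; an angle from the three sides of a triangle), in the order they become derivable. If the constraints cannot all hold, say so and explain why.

The constraints are consistent. Derivable facts, in order:
After 1 step:
- EL ≈ 11.3
- ∠ACE = 64.16°
- ∠AEC = 13°
- ∠CAE = 102.84°
- ∠CEH = 27.36°
- ∠CHE = 95.22°
- ∠ECH = 57.42°
After 2 steps:
- ∠CEL = 24.92°
- ∠CLE = 95.08°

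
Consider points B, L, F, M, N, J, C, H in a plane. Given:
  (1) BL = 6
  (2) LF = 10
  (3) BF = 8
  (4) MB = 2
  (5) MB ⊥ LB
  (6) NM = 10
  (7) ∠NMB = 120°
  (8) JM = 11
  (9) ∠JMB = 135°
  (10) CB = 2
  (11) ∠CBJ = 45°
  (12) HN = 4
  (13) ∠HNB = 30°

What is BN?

Step 1: By the law of cosines on triangle BMN: BN² = 2² + 10² − 2·2·10·cos(120°) = 124, so BN = 2·√31.

Therefore, the length of BN = 2·√31.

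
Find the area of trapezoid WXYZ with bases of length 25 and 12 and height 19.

Area of a trapezoid = (base1 + base2) * height / 2
Area = (25 + 12) * 19 / 2
Area = 37 * 19 / 2
Area = 703 / 2
Area = 703/2

703/2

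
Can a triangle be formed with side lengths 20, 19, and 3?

Yes.
The triangle inequality requires that the sum of any two sides exceeds the third.
Here 3 + 19 = 22 > 20, so the condition is met.

Yes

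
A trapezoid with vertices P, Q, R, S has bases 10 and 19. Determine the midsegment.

The midsegment of a trapezoid = (base1 + base2) / 2
midsegment = (10 + 19) / 2
midsegment = 29 / 2
midsegment = 29/2

29/2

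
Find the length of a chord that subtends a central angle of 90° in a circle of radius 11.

Chord = 2(11) sin(45°) = 11*sqrt(2)

11*sqrt(2)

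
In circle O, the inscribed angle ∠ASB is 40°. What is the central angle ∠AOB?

By the inscribed angle theorem, the central angle is twice the inscribed angle.
Central angle = 2 × 40° = 80°

80°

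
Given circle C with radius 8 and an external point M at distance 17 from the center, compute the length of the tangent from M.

Let T be the point of tangency. Then CT ⊥ MT (radius ⊥ tangent).
In right triangle CTM: CM² = CT² + MT²
17² = 8² + MT²
MT² = 225, MT = 15

15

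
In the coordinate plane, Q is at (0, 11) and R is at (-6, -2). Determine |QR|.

The horizontal distance is |-6 - 0| = 6 and the vertical distance is |-2 - 11| = 13.
By the Pythagorean theorem, d = sqrt(6^2 + 13^2) = sqrt(205).

sqrt(205)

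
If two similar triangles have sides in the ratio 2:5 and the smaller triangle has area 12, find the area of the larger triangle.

Area ratio = (2/5)^2 = 4/25. Area of the larger triangle = 12 * 25/4 = 75.

75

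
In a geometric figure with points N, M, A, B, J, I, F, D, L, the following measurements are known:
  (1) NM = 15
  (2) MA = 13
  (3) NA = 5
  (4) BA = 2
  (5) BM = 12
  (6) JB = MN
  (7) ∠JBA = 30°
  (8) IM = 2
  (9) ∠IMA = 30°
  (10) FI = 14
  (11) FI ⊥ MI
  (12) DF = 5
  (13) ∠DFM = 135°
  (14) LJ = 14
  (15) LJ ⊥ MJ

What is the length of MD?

Step 1: By the law of cosines on triangle FIM: FM² = 14² + 2² − 2·14·2·cos(90°) = 200, so FM = 10·√2.
Step 2: By the law of cosines on triangle MFD: MD² = (10·√2)² + 5² − 2·10·√2·5·cos(135°) = 325, so MD = 5·√13.

Therefore, the length of MD = 5·√13.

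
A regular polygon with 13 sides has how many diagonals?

Total line segments between 13 vertices = C(13,2) = 78.
Subtract the 13 sides: 78 - 13 = 65 diagonals.

65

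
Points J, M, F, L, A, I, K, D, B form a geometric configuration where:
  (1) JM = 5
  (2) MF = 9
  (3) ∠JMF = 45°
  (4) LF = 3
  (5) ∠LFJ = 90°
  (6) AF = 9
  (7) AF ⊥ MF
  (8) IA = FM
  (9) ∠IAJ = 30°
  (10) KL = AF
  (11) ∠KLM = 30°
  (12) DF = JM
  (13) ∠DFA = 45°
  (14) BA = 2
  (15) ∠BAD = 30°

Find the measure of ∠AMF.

Step 1: By the law of cosines on triangle MFA: MA² = 9² + 9² − 2·9·9·cos(90°) = 162, so MA = 9·√2.
Step 2: By the inverse law of cosines on triangle AMF: cos(∠AMF) = ((9·√2)² + 9² − 9²) / (2·9·√2·9) = 162/229.1 = 0.7071, so ∠AMF = 45°.

Therefore, the measure of angle ∠AMF = 45°.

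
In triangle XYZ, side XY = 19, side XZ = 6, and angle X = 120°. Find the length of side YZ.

By the law of cosines: YZ^2 = XY^2 + XZ^2 - 2*XY*XZ*cos(X)
YZ^2 = 19^2 + 6^2 - 2*19*6*cos(120°)
YZ^2 = 361 + 36 - 228*(-1/2)
YZ^2 = 511
YZ = sqrt(511)

sqrt(511)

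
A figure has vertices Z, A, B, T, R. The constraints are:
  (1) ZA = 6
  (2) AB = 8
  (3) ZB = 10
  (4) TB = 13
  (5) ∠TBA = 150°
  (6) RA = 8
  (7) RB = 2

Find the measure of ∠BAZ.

Step 1: By the inverse law of cosines on triangle BAZ: cos(∠BAZ) = (8² + 6² − 10²) / (2·8·6) = 0/96 = 0, so ∠BAZ = 90°.

Therefore, the measure of angle ∠BAZ = 90°.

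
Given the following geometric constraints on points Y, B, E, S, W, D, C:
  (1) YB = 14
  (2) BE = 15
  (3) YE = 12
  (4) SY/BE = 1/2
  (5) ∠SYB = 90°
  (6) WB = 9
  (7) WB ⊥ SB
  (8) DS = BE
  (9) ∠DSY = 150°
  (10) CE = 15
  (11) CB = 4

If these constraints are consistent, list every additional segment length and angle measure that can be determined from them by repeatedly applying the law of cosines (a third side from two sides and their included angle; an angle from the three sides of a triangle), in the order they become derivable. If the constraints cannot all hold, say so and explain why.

The constraints are consistent. Derivable facts, in order:
After 1 step:
- BS ≈ 15.88
- YD ≈ 21.82
- ∠BCE = 82.34°
- ∠BEC = 15.32°
- ∠BEY = 61.28°
- ∠BYE = 69.99°
- ∠CBE = 82.34°
- ∠EBY = 48.74°
After 2 steps:
- SW ≈ 18.26
- ∠BSY = 61.82°
- ∠DYS = 20.1°
- ∠SBY = 28.18°
- ∠SDY = 9.9°
After 3 steps:
- ∠BSW = 29.54°
- ∠BWS = 60.46°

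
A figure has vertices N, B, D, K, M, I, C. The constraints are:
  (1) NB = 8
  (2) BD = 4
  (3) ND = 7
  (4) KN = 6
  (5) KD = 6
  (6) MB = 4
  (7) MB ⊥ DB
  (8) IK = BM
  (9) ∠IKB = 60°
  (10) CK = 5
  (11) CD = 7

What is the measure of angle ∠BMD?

Step 1: By the law of cosines on triangle MBD: MD² = 4² + 4² − 2·4·4·cos(90°) = 32, so MD = 4·√2.
Step 2: By the inverse law of cosines on triangle BMD: cos(∠BMD) = (4² + (4·√2)² − 4²) / (2·4·4·√2) = 32/45.25 = 0.7071, so ∠BMD = 45°.

Therefore, the measure of angle ∠BMD = 45°.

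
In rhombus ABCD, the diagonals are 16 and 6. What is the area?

Area of a rhombus = (d1 * d2) / 2
Area = (16 * 6) / 2
Area = 96 / 2
Area = 48

48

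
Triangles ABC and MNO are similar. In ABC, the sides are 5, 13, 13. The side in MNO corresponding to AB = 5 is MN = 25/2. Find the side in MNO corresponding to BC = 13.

Similar triangles have proportional sides. Setting up the proportion:
MN / AB = NO / BC
25/2 / 5 = NO / 13
NO = 13 * 25/2 / 5 = 65/2.

65/2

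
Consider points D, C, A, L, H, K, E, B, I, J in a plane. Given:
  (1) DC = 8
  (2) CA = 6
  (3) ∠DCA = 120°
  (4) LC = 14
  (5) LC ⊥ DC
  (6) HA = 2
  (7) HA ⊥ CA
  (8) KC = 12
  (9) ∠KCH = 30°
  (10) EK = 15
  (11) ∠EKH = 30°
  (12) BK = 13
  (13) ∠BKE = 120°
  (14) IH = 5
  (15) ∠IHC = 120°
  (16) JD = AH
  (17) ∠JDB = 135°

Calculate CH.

Step 1: By the law of cosines on triangle CAH: CH² = 6² + 2² − 2·6·2·cos(90°) = 40, so CH = 2·√10.

Therefore, the length of CH = 2·√10.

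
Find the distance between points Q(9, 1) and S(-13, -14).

d = sqrt((-22)^2 + (-15)^2) = sqrt(709)

sqrt(709)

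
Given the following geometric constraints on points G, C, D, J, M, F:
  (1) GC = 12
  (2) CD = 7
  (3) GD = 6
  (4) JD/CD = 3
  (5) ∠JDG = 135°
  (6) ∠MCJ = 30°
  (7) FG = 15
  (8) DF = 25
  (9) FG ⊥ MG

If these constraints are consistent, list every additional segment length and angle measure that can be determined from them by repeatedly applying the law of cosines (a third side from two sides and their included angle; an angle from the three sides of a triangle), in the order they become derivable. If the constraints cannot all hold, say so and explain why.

These constraints are not satisfiable: by the triangle inequality in triangle GDF, (3) GD = 6 and (7) FG = 15 force DF ≤ 6 + 15 = 21, but (8) says DF = 25. No planar figure meets all of them, so nothing further can be derived.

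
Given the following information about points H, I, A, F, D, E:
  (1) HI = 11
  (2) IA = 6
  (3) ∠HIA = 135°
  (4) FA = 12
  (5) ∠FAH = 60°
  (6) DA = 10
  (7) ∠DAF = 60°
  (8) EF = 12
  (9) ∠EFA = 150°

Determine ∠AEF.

Step 1: By the law of cosines on triangle EFA: EA² = 12² + 12² − 2·12·12·cos(150°) = 537.42, so EA ≈ 23.18.
Step 2: By the inverse law of cosines on triangle AEF: cos(∠AEF) = (23.18² + 12² − 12²) / (2·23.18·12) = 537.42/556.37 = 0.9659, so ∠AEF = 15°.

Therefore, the measure of angle ∠AEF = 15°.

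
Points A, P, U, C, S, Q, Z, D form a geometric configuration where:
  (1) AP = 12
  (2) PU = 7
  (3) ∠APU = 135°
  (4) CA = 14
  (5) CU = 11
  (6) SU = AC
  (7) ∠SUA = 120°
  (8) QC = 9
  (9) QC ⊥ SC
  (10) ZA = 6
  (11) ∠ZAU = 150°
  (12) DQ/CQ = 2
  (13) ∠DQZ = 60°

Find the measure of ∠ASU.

From the given relations: SU = AC = 14.
Step 1: By the law of cosines on triangle UPA: UA² = 7² + 12² − 2·7·12·cos(135°) = 311.79, so UA ≈ 17.66.
Step 2: By the law of cosines on triangle SUA: SA² = 14² + 17.66² − 2·14·17.66·cos(120°) = 755, so SA ≈ 27.48.
Step 3: By the inverse law of cosines on triangle ASU: cos(∠ASU) = (27.48² + 14² − 17.66²) / (2·27.48·14) = 639.21/769.36 = 0.8308, so ∠ASU = 33.82°.

Therefore, the measure of angle ∠ASU = 33.82°.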